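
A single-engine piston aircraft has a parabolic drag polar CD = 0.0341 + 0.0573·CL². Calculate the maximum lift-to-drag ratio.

For CD = CD0 + K·CL², (L/D)max occurs at CL* = √(CD0/K) and equals 1/(2√(K·CD0)).
(L/D)max = 1/(2√(0.0573 × 0.0341)) = 1/(2 × 0.0442) = 11.3

(L/D)max = 11.3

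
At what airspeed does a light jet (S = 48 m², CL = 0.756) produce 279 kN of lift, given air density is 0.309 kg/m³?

v = 223 m/s

L = ½ρv²S·CL ⇒ v = √(2L/(ρ·S·CL))
v = √(2 × 2.79×10^5 / (0.309 × 48 × 0.756)) = √49760 = 223 m/s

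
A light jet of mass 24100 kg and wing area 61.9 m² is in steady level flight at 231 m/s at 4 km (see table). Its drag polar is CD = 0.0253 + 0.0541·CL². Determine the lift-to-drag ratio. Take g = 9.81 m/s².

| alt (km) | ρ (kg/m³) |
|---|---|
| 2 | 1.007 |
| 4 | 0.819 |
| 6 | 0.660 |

At 4 km, from the table: ρ = 0.819 kg/m³.
Weight W = mg = 24100 × 9.81 = 2.3642×10^5 N; in level flight L = W.
Dynamic pressure q = 0.5 × 0.819 × 231² = 21850 Pa.
CL = W/(q·S) = 2.3642×10^5 / (21850 × 61.9) = 0.1748.
CD = 0.0253 + 0.0541 × 0.1748² = 0.02695.
L/D = CL/CD = 0.1748 / 0.02695 = 6.49

L/D = 6.49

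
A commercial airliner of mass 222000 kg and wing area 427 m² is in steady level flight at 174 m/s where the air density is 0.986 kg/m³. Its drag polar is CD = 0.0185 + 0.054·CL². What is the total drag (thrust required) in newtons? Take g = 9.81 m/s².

D = 1.58×10^5 N

Level flight ⇒ L = W = m·g = 222000 × 9.81 = 2.1778×10^6 N.
Dynamic pressure q = 0.5 × 0.986 × 174² = 14930 Pa.
Required CL = L/(qS) = 2.1778×10^6/(14930·427) = 0.3417.
CD = 0.0185 + 0.054 × 0.3417² = 0.02481.
D = q·S·CD = 14930 × 427 × 0.02481 = 1.581×10^5 N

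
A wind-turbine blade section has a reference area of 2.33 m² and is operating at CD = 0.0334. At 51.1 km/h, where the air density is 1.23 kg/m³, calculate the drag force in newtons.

Convert speed: v = 51.1 km/h ÷ 3.6 = 14.19 m/s.
Dynamic pressure q = ½ρv² = ½ × 1.23 × 14.19² = 123.9 Pa.
D = q·S·CD = 123.9 × 2.33 × 0.0334 = 9.64 N

D = 9.64 N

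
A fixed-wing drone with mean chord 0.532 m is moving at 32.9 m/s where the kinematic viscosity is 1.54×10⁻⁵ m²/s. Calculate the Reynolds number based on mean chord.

Re = 1.14×10^6

Re = v·c/ν = 32.9 × 0.532 / (1.54×10⁻⁵) = 1.14×10^6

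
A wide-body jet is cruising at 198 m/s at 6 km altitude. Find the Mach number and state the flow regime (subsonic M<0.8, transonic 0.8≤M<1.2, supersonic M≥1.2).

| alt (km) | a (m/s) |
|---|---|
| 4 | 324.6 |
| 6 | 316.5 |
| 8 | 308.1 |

At 6 km, from the table: a = 316.5 m/s.
M = v/a = 198 / 316.5 = 0.626
M = 0.626 → subsonic.

M = 0.626 (subsonic)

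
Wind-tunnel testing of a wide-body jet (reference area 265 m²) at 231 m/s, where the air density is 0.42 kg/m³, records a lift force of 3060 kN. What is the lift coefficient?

CL = 1.03

From L = ½ρv²S·CL, rearranging gives CL = 2L/(ρv²S).
CL = 2 × 3.06×10^6 / (0.42 × 231² × 265) = 1.03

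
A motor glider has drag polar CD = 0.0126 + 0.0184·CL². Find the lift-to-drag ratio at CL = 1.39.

CD = 0.0126 + 0.0184 × 1.39² = 0.04815
L/D = CL/CD = 1.39 / 0.04815 = 28.9

L/D = 28.9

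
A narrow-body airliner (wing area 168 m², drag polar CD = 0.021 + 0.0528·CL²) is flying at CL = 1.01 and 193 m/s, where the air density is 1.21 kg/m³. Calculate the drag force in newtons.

CD = 0.021 + 0.0528 × 1.01² = 0.07486
D = ½ρv²S·CD = ½ × 1.21 × 193² × 168 × 0.07486 = 2.83×10^5 N

D = 2.83×10^5 N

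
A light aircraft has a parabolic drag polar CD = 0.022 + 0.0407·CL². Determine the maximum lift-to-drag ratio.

For CD = CD0 + K·CL², (L/D)max occurs at CL* = √(CD0/K) and equals 1/(2√(K·CD0)).
(L/D)max = 1/(2√(0.0407 × 0.022)) = 1/(2 × 0.02992) = 16.7

(L/D)max = 16.7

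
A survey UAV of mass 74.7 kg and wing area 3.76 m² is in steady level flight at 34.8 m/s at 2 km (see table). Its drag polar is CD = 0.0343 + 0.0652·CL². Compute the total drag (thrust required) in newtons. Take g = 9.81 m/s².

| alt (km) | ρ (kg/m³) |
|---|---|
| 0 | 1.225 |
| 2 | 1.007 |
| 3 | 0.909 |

At 2 km, from the table: ρ = 1.007 kg/m³.
In steady level flight, lift balances weight: W = mg = 74.7 × 9.81 = 732.81 N.
q = ½ρv² = ½ × 1.007 × 34.8² = 609.8 Pa.
Required CL = L/(qS) = 732.81/(609.8·3.76) = 0.3196.
CD = 0.0343 + 0.0652 × 0.3196² = 0.04096.
D = q·S·CD = 609.8 × 3.76 × 0.04096 = 93.91 N

D = 93.9 N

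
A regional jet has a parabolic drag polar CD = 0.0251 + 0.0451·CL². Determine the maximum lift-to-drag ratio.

(L/D)max = 14.9

For CD = CD0 + K·CL², (L/D)max occurs at CL* = √(CD0/K) and equals 1/(2√(K·CD0)).
(L/D)max = 1/(2√(0.0451 × 0.0251)) = 1/(2 × 0.03365) = 14.9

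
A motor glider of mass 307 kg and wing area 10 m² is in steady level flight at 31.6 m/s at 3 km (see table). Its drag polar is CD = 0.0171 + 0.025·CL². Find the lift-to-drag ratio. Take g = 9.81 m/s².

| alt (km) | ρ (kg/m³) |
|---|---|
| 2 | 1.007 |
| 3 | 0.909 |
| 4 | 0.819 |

At 3 km, from the table: ρ = 0.909 kg/m³.
Level flight ⇒ L = W = m·g = 307 × 9.81 = 3011.7 N.
Dynamic pressure q = 0.5 × 0.909 × 31.6² = 453.8 Pa.
CL = 2W/(ρv²S) = 2×3011.7/(0.909×31.6²×10) = 0.6636.
CD = 0.0171 + 0.025 × 0.6636² = 0.02811.
L/D = CL/CD = 0.6636 / 0.02811 = 23.6

L/D = 23.6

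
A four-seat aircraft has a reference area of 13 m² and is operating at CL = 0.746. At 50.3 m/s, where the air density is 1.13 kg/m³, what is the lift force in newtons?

L = 13900 N

Dynamic pressure q = ½ρv² = ½ × 1.13 × 50.3² = 1430 Pa.
L = q·S·CL = 1430 × 13 × 0.746 = 13900 N ≈ 13.9 kN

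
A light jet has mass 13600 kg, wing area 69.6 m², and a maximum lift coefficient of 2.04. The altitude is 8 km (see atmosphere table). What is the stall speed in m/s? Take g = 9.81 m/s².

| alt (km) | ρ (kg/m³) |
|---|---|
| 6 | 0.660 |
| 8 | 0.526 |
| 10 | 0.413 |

At 8 km, from the table: ρ = 0.526 kg/m³.
Weight W = mg = 13600 × 9.81 = 1.334×10^5 N.
V_stall = √(2W/(ρ·S·CL,max)) = √(2 × 1.334×10^5 / (0.526 × 69.6 × 2.04))
V_stall = √3573 = 59.8 m/s

V_stall = 59.8 m/s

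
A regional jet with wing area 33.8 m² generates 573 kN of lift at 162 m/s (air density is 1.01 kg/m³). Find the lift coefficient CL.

CL = 1.28

From L = ½ρv²S·CL, rearranging gives CL = 2L/(ρv²S).
CL = 2 × 5.73×10^5 / (1.01 × 162² × 33.8) = 1.28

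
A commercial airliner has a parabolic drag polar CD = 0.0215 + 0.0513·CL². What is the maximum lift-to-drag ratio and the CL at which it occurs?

(L/D)max = 15.1, at CL = 0.647

For CD = CD0 + K·CL², (L/D)max occurs at CL* = √(CD0/K) and equals 1/(2√(K·CD0)).
(L/D)max = 1/(2√(0.0513 × 0.0215)) = 1/(2 × 0.03321) = 15.1
CL* = √(0.0215/0.0513) = 0.647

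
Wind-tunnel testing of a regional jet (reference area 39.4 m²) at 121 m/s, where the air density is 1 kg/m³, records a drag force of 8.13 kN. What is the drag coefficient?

From D = ½ρv²S·CD, rearranging gives CD = 2D/(ρv²S).
CD = 2 × 8130 / (1 × 121² × 39.4) = 0.0282

CD = 0.0282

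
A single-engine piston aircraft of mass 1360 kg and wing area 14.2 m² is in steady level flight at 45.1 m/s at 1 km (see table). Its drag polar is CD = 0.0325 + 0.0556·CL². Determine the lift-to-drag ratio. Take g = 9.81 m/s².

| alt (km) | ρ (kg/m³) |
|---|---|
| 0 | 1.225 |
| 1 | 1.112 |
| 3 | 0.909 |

L/D = 11.7

At 1 km, from the table: ρ = 1.112 kg/m³.
Weight W = mg = 1360 × 9.81 = 13342 N; in level flight L = W.
Dynamic pressure q = 0.5 × 1.112 × 45.1² = 1131 Pa.
Required CL = L/(qS) = 13342/(1131·14.2) = 0.8308.
CD = 0.0325 + 0.0556 × 0.8308² = 0.07088.
L/D = CL/CD = 0.8308 / 0.07088 = 11.7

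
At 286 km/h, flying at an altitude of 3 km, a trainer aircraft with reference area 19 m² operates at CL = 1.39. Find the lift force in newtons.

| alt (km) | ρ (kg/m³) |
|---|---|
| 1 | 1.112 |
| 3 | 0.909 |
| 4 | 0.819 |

At 3 km, from the table: ρ = 0.909 kg/m³.
Convert speed: v = 286 km/h ÷ 3.6 = 79.44 m/s.
L = ½ρv²S·CL = ½ × 0.909 × 79.44² × 19 × 1.39 = 75800 N ≈ 75.8 kN

L = 75800 N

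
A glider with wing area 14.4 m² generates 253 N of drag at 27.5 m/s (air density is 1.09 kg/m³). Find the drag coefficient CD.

CD = 0.0426

From D = ½ρv²S·CD, rearranging gives CD = 2D/(ρv²S).
CD = 2 × 253 / (1.09 × 27.5² × 14.4) = 0.0426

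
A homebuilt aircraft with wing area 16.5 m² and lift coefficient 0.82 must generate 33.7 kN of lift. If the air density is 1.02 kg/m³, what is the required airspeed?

v = 69.9 m/s

L = ½ρv²S·CL ⇒ v = √(2L/(ρ·S·CL))
v = √(2 × 33700 / (1.02 × 16.5 × 0.82)) = √4884 = 69.9 m/s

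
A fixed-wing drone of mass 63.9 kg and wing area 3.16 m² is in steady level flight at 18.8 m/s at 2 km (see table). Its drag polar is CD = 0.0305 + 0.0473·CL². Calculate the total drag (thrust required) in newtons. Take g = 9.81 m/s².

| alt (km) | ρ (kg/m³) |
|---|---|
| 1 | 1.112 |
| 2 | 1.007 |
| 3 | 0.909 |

At 2 km, from the table: ρ = 1.007 kg/m³.
In steady level flight, lift balances weight: W = mg = 63.9 × 9.81 = 626.86 N.
Dynamic pressure q = 0.5 × 1.007 × 18.8² = 178 Pa.
Required CL = L/(qS) = 626.86/(178·3.16) = 1.115.
CD = 0.0305 + 0.0473 × 1.115² = 0.08928.
D = q·S·CD = 178 × 3.16 × 0.08928 = 50.2 N

D = 50.2 N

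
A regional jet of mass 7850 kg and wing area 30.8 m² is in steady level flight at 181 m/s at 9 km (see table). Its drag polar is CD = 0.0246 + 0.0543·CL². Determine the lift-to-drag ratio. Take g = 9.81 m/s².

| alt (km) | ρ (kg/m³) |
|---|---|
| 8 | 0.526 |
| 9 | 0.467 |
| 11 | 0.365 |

L/D = 10.8

At 9 km, from the table: ρ = 0.467 kg/m³.
Weight W = mg = 7850 × 9.81 = 77008 N; in level flight L = W.
Dynamic pressure q = 0.5 × 0.467 × 181² = 7650 Pa.
CL = W/(q·S) = 77008 / (7650 × 30.8) = 0.3268.
CD = 0.0246 + 0.0543 × 0.3268² = 0.0304.
L/D = CL/CD = 0.3268 / 0.0304 = 10.8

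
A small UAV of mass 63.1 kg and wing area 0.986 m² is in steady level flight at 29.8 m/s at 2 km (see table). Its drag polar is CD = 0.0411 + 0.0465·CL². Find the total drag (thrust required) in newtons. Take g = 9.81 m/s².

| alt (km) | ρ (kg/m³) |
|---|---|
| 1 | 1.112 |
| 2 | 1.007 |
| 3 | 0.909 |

At 2 km, from the table: ρ = 1.007 kg/m³.
Weight W = mg = 63.1 × 9.81 = 619.01 N; in level flight L = W.
q = ½ρv² = ½ × 1.007 × 29.8² = 447.1 Pa.
Required CL = L/(qS) = 619.01/(447.1·0.986) = 1.404.
CD = 0.0411 + 0.0465 × 1.404² = 0.1328.
D = q·S·CD = 447.1 × 0.986 × 0.1328 = 58.53 N

D = 58.5 N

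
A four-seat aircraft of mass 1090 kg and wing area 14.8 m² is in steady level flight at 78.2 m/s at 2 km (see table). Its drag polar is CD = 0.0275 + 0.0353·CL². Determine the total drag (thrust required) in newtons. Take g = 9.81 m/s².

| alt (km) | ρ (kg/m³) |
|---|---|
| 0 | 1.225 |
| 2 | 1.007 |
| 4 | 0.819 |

At 2 km, from the table: ρ = 1.007 kg/m³.
Weight W = mg = 1090 × 9.81 = 10693 N; in level flight L = W.
Dynamic pressure q = 0.5 × 1.007 × 78.2² = 3079 Pa.
CL = W/(q·S) = 10693 / (3079 × 14.8) = 0.2347.
CD = 0.0275 + 0.0353 × 0.2347² = 0.02944.
D = q·S·CD = 3079 × 14.8 × 0.02944 = 1342 N

D = 1340 N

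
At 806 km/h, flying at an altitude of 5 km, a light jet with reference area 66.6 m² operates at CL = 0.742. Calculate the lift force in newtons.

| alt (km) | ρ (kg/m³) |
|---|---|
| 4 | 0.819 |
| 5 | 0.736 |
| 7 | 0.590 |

L = 9.12×10^5 N

At 5 km, from the table: ρ = 0.736 kg/m³.
Convert speed: v = 806 km/h ÷ 3.6 = 223.9 m/s.
Dynamic pressure q = ½ρv² = ½ × 0.736 × 223.9² = 18450 Pa.
L = q·S·CL = 18450 × 66.6 × 0.742 = 9.12×10^5 N ≈ 912 kN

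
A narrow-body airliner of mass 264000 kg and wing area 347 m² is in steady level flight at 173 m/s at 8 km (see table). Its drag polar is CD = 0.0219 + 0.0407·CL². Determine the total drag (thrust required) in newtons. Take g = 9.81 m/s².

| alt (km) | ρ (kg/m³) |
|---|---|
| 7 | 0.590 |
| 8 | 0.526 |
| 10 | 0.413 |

D = 1.6×10^5 N

At 8 km, from the table: ρ = 0.526 kg/m³.
In steady level flight, lift balances weight: W = mg = 264000 × 9.81 = 2.5898×10^6 N.
q = ½ρv² = ½ × 0.526 × 173² = 7871 Pa.
CL = 2W/(ρv²S) = 2×2.5898×10^6/(0.526×173²×347) = 0.9482.
CD = 0.0219 + 0.0407 × 0.9482² = 0.05849.
D = q·S·CD = 7871 × 347 × 0.05849 = 1.598×10^5 N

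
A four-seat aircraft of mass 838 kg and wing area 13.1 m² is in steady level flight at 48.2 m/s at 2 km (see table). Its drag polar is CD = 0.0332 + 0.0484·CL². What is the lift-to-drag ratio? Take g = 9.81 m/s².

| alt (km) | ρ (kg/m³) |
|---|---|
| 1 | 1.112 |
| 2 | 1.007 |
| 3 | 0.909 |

L/D = 11.4

At 2 km, from the table: ρ = 1.007 kg/m³.
In steady level flight, lift balances weight: W = mg = 838 × 9.81 = 8220.8 N.
q = ½ρv² = ½ × 1.007 × 48.2² = 1170 Pa.
CL = W/(q·S) = 8220.8 / (1170 × 13.1) = 0.5365.
CD = 0.0332 + 0.0484 × 0.5365² = 0.04713.
L/D = CL/CD = 0.5365 / 0.04713 = 11.4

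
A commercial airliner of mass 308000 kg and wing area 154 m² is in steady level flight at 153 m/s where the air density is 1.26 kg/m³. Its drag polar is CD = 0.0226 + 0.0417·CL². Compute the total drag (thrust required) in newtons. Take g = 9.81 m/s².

D = 2.19×10^5 N

Weight W = mg = 308000 × 9.81 = 3.0215×10^6 N; in level flight L = W.
q = ½ρv² = ½ × 1.26 × 153² = 14750 Pa.
Required CL = L/(qS) = 3.0215×10^6/(14750·154) = 1.33.
CD = 0.0226 + 0.0417 × 1.33² = 0.09641.
D = q·S·CD = 14750 × 154 × 0.09641 = 2.189×10^5 N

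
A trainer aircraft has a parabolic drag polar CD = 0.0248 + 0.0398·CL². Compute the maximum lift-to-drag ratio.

For CD = CD0 + K·CL², (L/D)max occurs at CL* = √(CD0/K) and equals 1/(2√(K·CD0)).
(L/D)max = 1/(2√(0.0398 × 0.0248)) = 1/(2 × 0.03142) = 15.9

(L/D)max = 15.9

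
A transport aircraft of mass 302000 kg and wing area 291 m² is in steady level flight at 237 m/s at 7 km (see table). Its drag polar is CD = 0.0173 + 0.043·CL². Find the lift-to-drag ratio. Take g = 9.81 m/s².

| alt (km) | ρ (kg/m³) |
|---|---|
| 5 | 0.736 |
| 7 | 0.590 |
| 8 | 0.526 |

At 7 km, from the table: ρ = 0.590 kg/m³.
In steady level flight, lift balances weight: W = mg = 302000 × 9.81 = 2.9626×10^6 N.
q = ½ρv² = ½ × 0.59 × 237² = 16570 Pa.
CL = W/(q·S) = 2.9626×10^6 / (16570 × 291) = 0.6144.
CD = 0.0173 + 0.043 × 0.6144² = 0.03353.
L/D = CL/CD = 0.6144 / 0.03353 = 18.3

L/D = 18.3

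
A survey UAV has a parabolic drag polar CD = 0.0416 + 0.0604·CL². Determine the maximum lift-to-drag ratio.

(L/D)max = 9.97

For CD = CD0 + K·CL², (L/D)max occurs at CL* = √(CD0/K) and equals 1/(2√(K·CD0)).
(L/D)max = 1/(2√(0.0604 × 0.0416)) = 1/(2 × 0.05013) = 9.97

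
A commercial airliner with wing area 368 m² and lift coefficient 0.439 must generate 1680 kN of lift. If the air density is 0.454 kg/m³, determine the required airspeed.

L = ½ρv²S·CL ⇒ v = √(2L/(ρ·S·CL))
v = √(2 × 1.68×10^6 / (0.454 × 368 × 0.439)) = √45810 = 214 m/s

v = 214 m/s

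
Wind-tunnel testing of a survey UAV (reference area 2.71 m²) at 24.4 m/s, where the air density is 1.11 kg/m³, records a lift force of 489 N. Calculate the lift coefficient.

CL = 0.546

From L = ½ρv²S·CL, rearranging gives CL = 2L/(ρv²S).
CL = 2 × 489 / (1.11 × 24.4² × 2.71) = 0.546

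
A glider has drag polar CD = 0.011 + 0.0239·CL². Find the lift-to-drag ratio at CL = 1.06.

CD = 0.011 + 0.0239 × 1.06² = 0.03785
L/D = CL/CD = 1.06 / 0.03785 = 28

L/D = 28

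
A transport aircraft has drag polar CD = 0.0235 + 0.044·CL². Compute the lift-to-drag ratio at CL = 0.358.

CD = 0.0235 + 0.044 × 0.358² = 0.02914
L/D = CL/CD = 0.358 / 0.02914 = 12.3

L/D = 12.3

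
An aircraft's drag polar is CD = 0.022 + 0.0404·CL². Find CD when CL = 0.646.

CD = 0.0389

CD = 0.022 + 0.0404 × 0.646² = 0.022 + 0.01686 = 0.0389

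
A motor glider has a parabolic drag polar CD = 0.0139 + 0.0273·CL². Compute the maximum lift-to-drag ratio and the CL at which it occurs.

For CD = CD0 + K·CL², (L/D)max occurs at CL* = √(CD0/K) and equals 1/(2√(K·CD0)).
(L/D)max = 1/(2√(0.0273 × 0.0139)) = 1/(2 × 0.01948) = 25.7
CL* = √(0.0139/0.0273) = 0.714

(L/D)max = 25.7, at CL = 0.714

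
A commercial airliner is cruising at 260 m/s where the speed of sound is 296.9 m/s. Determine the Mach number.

M = 0.876

M = v/a = 260 / 296.9 = 0.876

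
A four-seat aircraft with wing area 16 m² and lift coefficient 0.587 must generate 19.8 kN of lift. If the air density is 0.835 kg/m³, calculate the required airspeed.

L = ½ρv²S·CL ⇒ v = √(2L/(ρ·S·CL))
v = √(2 × 19800 / (0.835 × 16 × 0.587)) = √5050 = 71.1 m/s

v = 71.1 m/s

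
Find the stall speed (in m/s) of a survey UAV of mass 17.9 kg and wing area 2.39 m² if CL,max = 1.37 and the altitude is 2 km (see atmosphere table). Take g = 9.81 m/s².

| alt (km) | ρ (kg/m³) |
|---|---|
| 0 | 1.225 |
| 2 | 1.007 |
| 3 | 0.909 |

At 2 km, from the table: ρ = 1.007 kg/m³.
Weight W = mg = 17.9 × 9.81 = 175.6 N.
V_stall = √(2W/(ρ·S·CL,max)) = √(2 × 175.6 / (1.007 × 2.39 × 1.37))
V_stall = √106.5 = 10.3 m/s

V_stall = 10.3 m/s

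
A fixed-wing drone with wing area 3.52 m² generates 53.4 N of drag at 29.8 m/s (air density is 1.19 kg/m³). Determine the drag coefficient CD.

From D = ½ρv²S·CD, rearranging gives CD = 2D/(ρv²S).
CD = 2 × 53.4 / (1.19 × 29.8² × 3.52) = 0.0287

CD = 0.0287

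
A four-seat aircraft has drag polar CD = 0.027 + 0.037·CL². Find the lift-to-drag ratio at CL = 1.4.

CD = 0.027 + 0.037 × 1.4² = 0.09952
L/D = CL/CD = 1.4 / 0.09952 = 14.1

L/D = 14.1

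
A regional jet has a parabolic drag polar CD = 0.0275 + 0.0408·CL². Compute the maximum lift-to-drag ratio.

(L/D)max = 14.9

For CD = CD0 + K·CL², (L/D)max occurs at CL* = √(CD0/K) and equals 1/(2√(K·CD0)).
(L/D)max = 1/(2√(0.0408 × 0.0275)) = 1/(2 × 0.0335) = 14.9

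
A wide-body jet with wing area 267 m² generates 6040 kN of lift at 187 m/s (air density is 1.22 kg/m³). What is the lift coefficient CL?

From L = ½ρv²S·CL, rearranging gives CL = 2L/(ρv²S).
CL = 2 × 6.04×10^6 / (1.22 × 187² × 267) = 1.06

CL = 1.06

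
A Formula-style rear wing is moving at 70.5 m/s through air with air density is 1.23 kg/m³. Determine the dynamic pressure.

q = 3060 Pa

q = ½ρv² = ½ × 1.23 × 70.5² = 3060 Pa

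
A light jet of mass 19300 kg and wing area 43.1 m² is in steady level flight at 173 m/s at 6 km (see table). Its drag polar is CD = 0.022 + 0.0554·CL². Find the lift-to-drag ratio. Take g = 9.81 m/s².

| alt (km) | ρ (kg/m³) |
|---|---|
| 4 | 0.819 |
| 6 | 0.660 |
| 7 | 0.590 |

L/D = 13.5

At 6 km, from the table: ρ = 0.660 kg/m³.
Level flight ⇒ L = W = m·g = 19300 × 9.81 = 1.8933×10^5 N.
q = ½ρv² = ½ × 0.66 × 173² = 9877 Pa.
CL = 2W/(ρv²S) = 2×1.8933×10^5/(0.66×173²×43.1) = 0.4448.
CD = 0.022 + 0.0554 × 0.4448² = 0.03296.
L/D = CL/CD = 0.4448 / 0.03296 = 13.5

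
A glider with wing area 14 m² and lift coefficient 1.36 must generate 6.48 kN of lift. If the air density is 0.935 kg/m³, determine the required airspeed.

v = 27 m/s

L = ½ρv²S·CL ⇒ v = √(2L/(ρ·S·CL))
v = √(2 × 6480 / (0.935 × 14 × 1.36)) = √728 = 27 m/s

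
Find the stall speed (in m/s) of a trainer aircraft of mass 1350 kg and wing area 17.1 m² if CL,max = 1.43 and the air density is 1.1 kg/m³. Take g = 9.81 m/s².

V_stall = 31.4 m/s

Stall occurs when L = W at CL,max. W = mg = 1350 × 9.81 = 13240 N.
V_stall = √(2W/(ρ·S·CL,max)) = √(2 × 13240 / (1.1 × 17.1 × 1.43))
V_stall = √984.7 = 31.4 m/s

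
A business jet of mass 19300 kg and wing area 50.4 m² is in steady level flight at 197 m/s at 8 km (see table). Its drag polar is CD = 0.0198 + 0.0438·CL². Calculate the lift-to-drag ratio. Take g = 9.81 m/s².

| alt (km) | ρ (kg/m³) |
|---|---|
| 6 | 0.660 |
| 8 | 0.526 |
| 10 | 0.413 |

At 8 km, from the table: ρ = 0.526 kg/m³.
In steady level flight, lift balances weight: W = mg = 19300 × 9.81 = 1.8933×10^5 N.
Dynamic pressure q = 0.5 × 0.526 × 197² = 10210 Pa.
Required CL = L/(qS) = 1.8933×10^5/(10210·50.4) = 0.3681.
CD = 0.0198 + 0.0438 × 0.3681² = 0.02573.
L/D = CL/CD = 0.3681 / 0.02573 = 14.3

L/D = 14.3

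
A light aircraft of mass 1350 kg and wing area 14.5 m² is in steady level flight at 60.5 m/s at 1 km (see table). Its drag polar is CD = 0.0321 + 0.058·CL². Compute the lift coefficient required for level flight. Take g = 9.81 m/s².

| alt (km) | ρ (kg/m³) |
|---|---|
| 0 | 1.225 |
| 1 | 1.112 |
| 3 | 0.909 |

At 1 km, from the table: ρ = 1.112 kg/m³.
Level flight ⇒ L = W = m·g = 1350 × 9.81 = 13244 N.
Dynamic pressure q = 0.5 × 1.112 × 60.5² = 2035 Pa.
Required CL = L/(qS) = 13244/(2035·14.5) = 0.4488.

CL = 0.449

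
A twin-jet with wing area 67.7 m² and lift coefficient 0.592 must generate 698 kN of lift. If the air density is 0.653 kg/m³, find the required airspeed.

v = 231 m/s

L = ½ρv²S·CL ⇒ v = √(2L/(ρ·S·CL))
v = √(2 × 6.98×10^5 / (0.653 × 67.7 × 0.592)) = √53340 = 231 m/s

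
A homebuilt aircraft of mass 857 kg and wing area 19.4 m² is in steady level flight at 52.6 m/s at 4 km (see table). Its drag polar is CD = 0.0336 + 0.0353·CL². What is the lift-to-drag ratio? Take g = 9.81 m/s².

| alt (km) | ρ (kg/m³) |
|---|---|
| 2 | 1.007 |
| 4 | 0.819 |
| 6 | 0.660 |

At 4 km, from the table: ρ = 0.819 kg/m³.
Weight W = mg = 857 × 9.81 = 8407.2 N; in level flight L = W.
Dynamic pressure q = 0.5 × 0.819 × 52.6² = 1133 Pa.
CL = W/(q·S) = 8407.2 / (1133 × 19.4) = 0.3825.
CD = 0.0336 + 0.0353 × 0.3825² = 0.03876.
L/D = CL/CD = 0.3825 / 0.03876 = 9.87

L/D = 9.87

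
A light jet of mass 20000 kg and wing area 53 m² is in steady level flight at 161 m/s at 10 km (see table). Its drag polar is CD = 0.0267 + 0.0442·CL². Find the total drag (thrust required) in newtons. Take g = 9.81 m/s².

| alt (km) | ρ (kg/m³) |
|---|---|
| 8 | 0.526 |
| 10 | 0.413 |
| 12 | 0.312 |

At 10 km, from the table: ρ = 0.413 kg/m³.
Weight W = mg = 20000 × 9.81 = 1.962×10^5 N; in level flight L = W.
q = ½ρv² = ½ × 0.413 × 161² = 5353 Pa.
Required CL = L/(qS) = 1.962×10^5/(5353·53) = 0.6916.
CD = 0.0267 + 0.0442 × 0.6916² = 0.04784.
D = q·S·CD = 5353 × 53 × 0.04784 = 13570 N

D = 13600 N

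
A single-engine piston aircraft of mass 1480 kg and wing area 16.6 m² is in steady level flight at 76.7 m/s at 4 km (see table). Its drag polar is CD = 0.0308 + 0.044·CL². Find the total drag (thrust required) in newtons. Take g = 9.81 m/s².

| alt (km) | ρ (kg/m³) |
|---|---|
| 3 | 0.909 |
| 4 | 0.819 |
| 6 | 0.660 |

At 4 km, from the table: ρ = 0.819 kg/m³.
Weight W = mg = 1480 × 9.81 = 14519 N; in level flight L = W.
Dynamic pressure q = 0.5 × 0.819 × 76.7² = 2409 Pa.
CL = 2W/(ρv²S) = 2×14519/(0.819×76.7²×16.6) = 0.3631.
CD = 0.0308 + 0.044 × 0.3631² = 0.0366.
D = q·S·CD = 2409 × 16.6 × 0.0366 = 1464 N

D = 1460 N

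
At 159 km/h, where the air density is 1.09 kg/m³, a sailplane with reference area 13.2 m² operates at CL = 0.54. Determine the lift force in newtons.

Convert speed: v = 159 km/h ÷ 3.6 = 44.17 m/s.
L = ½ρv²S·CL = ½ × 1.09 × 44.17² × 13.2 × 0.54 = 7580 N ≈ 7.58 kN

L = 7580 N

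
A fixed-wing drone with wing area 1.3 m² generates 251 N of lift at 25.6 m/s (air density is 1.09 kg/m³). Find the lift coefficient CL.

CL = 0.541

From L = ½ρv²S·CL, rearranging gives CL = 2L/(ρv²S).
CL = 2 × 251 / (1.09 × 25.6² × 1.3) = 0.541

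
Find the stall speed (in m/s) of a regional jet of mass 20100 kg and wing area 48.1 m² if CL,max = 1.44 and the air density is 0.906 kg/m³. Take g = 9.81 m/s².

At stall, lift equals weight: L = W = m·g = 20100 × 9.81 = 1.972×10^5 N.
From L = ½ρV²S·CL,max = W: V_stall = √(2W/(ρSCL,max)) = √(2·1.972×10^5/(0.906·48.1·1.44))
V_stall = √6284 = 79.3 m/s

V_stall = 79.3 m/s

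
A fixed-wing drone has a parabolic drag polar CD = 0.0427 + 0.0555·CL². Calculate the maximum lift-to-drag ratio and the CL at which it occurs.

For CD = CD0 + K·CL², (L/D)max occurs at CL* = √(CD0/K) and equals 1/(2√(K·CD0)).
(L/D)max = 1/(2√(0.0555 × 0.0427)) = 1/(2 × 0.04868) = 10.3
CL* = √(0.0427/0.0555) = 0.877

(L/D)max = 10.3, at CL = 0.877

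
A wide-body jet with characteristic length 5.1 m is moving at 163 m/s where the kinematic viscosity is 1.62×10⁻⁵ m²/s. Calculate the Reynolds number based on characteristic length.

Re = v·c/ν = 163 × 5.1 / (1.62×10⁻⁵) = 5.13×10^7

Re = 5.13×10^7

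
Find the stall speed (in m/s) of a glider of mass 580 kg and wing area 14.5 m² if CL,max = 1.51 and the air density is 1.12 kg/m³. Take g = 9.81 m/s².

V_stall = 21.5 m/s

At stall, lift equals weight: L = W = m·g = 580 × 9.81 = 5690 N.
V_stall = √(2W/(ρ·S·CL,max)) = √(2 × 5690 / (1.12 × 14.5 × 1.51))
V_stall = √464 = 21.5 m/s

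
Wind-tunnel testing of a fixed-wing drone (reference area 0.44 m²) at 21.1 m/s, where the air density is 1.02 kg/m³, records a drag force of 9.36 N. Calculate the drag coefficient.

CD = 0.0937

From D = ½ρv²S·CD, rearranging gives CD = 2D/(ρv²S).
CD = 2 × 9.36 / (1.02 × 21.1² × 0.44) = 0.0937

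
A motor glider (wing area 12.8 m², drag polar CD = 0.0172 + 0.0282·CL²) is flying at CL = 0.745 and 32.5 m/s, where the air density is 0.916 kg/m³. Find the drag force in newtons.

CD = 0.0172 + 0.0282 × 0.745² = 0.03285
D = ½ρv²S·CD = ½ × 0.916 × 32.5² × 12.8 × 0.03285 = 203 N

D = 203 N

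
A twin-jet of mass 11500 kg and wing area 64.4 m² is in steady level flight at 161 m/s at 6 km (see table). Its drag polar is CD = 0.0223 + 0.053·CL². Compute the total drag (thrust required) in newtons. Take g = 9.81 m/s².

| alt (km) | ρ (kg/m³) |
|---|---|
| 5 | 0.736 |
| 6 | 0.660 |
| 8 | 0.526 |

D = 13500 N

At 6 km, from the table: ρ = 0.660 kg/m³.
In steady level flight, lift balances weight: W = mg = 11500 × 9.81 = 1.1282×10^5 N.
Dynamic pressure q = 0.5 × 0.66 × 161² = 8554 Pa.
Required CL = L/(qS) = 1.1282×10^5/(8554·64.4) = 0.2048.
CD = 0.0223 + 0.053 × 0.2048² = 0.02452.
D = q·S·CD = 8554 × 64.4 × 0.02452 = 13510 N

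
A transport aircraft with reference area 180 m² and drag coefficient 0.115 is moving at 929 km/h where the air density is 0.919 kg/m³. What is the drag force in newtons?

D = 6.33×10^5 N

Convert speed: v = 929 km/h ÷ 3.6 = 258.1 m/s.
D = ½ρv²S·CD = ½ × 0.919 × 258.1² × 180 × 0.115 = 6.33×10^5 N ≈ 633 kN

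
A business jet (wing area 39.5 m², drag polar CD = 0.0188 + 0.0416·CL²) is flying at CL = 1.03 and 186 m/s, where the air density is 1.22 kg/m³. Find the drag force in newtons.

D = 52500 N

CD = 0.0188 + 0.0416 × 1.03² = 0.06293
D = ½ρv²S·CD = ½ × 1.22 × 186² × 39.5 × 0.06293 = 52500 N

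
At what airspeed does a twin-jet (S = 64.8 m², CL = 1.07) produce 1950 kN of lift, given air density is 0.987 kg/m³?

L = ½ρv²S·CL ⇒ v = √(2L/(ρ·S·CL))
v = √(2 × 1.95×10^6 / (0.987 × 64.8 × 1.07)) = √56990 = 239 m/s

v = 239 m/s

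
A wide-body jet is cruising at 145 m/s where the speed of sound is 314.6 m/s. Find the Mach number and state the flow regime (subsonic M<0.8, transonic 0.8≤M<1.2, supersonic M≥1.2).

M = v/a = 145 / 314.6 = 0.461
M = 0.461 → subsonic.

M = 0.461 (subsonic)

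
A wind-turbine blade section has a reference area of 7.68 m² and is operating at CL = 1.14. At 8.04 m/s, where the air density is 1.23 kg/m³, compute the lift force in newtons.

L = 348 N

L = ½ρv²S·CL = ½ × 1.23 × 8.04² × 7.68 × 1.14 = 348 N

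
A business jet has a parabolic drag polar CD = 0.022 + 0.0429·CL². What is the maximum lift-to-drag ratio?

(L/D)max = 16.3

For CD = CD0 + K·CL², (L/D)max occurs at CL* = √(CD0/K) and equals 1/(2√(K·CD0)).
(L/D)max = 1/(2√(0.0429 × 0.022)) = 1/(2 × 0.03072) = 16.3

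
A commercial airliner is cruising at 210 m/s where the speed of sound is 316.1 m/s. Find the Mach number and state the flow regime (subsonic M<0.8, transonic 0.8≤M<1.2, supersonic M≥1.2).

M = v/a = 210 / 316.1 = 0.664
M = 0.664 → subsonic.

M = 0.664 (subsonic)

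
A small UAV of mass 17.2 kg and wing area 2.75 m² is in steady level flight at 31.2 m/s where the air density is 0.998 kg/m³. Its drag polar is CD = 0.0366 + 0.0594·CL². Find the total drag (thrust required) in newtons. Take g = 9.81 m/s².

D = 50.2 N

Weight W = mg = 17.2 × 9.81 = 168.73 N; in level flight L = W.
q = ½ρv² = ½ × 0.998 × 31.2² = 485.7 Pa.
Required CL = L/(qS) = 168.73/(485.7·2.75) = 0.1263.
CD = 0.0366 + 0.0594 × 0.1263² = 0.03755.
D = q·S·CD = 485.7 × 2.75 × 0.03755 = 50.16 N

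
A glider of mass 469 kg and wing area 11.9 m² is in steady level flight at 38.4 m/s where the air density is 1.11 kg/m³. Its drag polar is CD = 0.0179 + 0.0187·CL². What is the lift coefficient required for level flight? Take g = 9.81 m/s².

Level flight ⇒ L = W = m·g = 469 × 9.81 = 4600.9 N.
q = ½ρv² = ½ × 1.11 × 38.4² = 818.4 Pa.
CL = W/(q·S) = 4600.9 / (818.4 × 11.9) = 0.4724.

CL = 0.472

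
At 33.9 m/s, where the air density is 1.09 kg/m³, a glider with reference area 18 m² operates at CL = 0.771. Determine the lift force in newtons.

L = 8690 N

L = ½ρv²S·CL = ½ × 1.09 × 33.9² × 18 × 0.771 = 8690 N ≈ 8.69 kN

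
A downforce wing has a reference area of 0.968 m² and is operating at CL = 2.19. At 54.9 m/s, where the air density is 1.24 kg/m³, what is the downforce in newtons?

Dynamic pressure q = ½ρv² = ½ × 1.24 × 54.9² = 1869 Pa.
L = q·S·CL = 1869 × 0.968 × 2.19 = 3960 N

L = 3960 N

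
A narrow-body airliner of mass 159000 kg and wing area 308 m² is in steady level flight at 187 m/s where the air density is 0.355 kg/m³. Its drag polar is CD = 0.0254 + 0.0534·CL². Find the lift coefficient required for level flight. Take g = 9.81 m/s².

In steady level flight, lift balances weight: W = mg = 159000 × 9.81 = 1.5598×10^6 N.
q = ½ρv² = ½ × 0.355 × 187² = 6207 Pa.
CL = W/(q·S) = 1.5598×10^6 / (6207 × 308) = 0.8159.

CL = 0.816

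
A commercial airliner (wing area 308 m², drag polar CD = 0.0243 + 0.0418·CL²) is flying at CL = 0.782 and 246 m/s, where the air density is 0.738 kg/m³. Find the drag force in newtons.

D = 3.43×10^5 N

CD = 0.0243 + 0.0418 × 0.782² = 0.04986
D = ½ρv²S·CD = ½ × 0.738 × 246² × 308 × 0.04986 = 3.43×10^5 N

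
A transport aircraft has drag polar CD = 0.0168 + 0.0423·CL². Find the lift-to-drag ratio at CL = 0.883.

L/D = 17.7

CD = 0.0168 + 0.0423 × 0.883² = 0.04978
L/D = CL/CD = 0.883 / 0.04978 = 17.7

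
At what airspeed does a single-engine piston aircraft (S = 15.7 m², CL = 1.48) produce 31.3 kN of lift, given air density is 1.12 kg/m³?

v = 49 m/s

L = ½ρv²S·CL ⇒ v = √(2L/(ρ·S·CL))
v = √(2 × 31300 / (1.12 × 15.7 × 1.48)) = √2405 = 49 m/s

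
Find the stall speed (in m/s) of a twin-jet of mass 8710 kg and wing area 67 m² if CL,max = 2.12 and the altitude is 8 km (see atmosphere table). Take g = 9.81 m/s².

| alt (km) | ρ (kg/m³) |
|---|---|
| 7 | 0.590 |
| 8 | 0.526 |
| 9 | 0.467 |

At 8 km, from the table: ρ = 0.526 kg/m³.
Weight W = mg = 8710 × 9.81 = 85450 N.
V_stall = √(2W/(ρ·S·CL,max)) = √(2 × 85450 / (0.526 × 67 × 2.12))
V_stall = √2287 = 47.8 m/s

V_stall = 47.8 m/s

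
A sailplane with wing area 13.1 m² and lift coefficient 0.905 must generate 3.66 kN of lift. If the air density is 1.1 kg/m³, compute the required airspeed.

v = 23.7 m/s

L = ½ρv²S·CL ⇒ v = √(2L/(ρ·S·CL))
v = √(2 × 3660 / (1.1 × 13.1 × 0.905)) = √561.3 = 23.7 m/s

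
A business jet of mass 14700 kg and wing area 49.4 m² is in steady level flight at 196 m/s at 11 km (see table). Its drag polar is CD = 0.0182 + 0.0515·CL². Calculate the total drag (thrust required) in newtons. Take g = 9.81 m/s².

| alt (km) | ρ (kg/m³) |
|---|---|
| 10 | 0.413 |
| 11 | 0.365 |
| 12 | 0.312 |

At 11 km, from the table: ρ = 0.365 kg/m³.
Level flight ⇒ L = W = m·g = 14700 × 9.81 = 1.4421×10^5 N.
q = ½ρv² = ½ × 0.365 × 196² = 7011 Pa.
CL = 2W/(ρv²S) = 2×1.4421×10^5/(0.365×196²×49.4) = 0.4164.
CD = 0.0182 + 0.0515 × 0.4164² = 0.02713.
D = q·S·CD = 7011 × 49.4 × 0.02713 = 9396 N

D = 9400 N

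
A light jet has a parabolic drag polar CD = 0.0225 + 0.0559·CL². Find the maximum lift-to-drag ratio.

(L/D)max = 14.1

For CD = CD0 + K·CL², (L/D)max occurs at CL* = √(CD0/K) and equals 1/(2√(K·CD0)).
(L/D)max = 1/(2√(0.0559 × 0.0225)) = 1/(2 × 0.03546) = 14.1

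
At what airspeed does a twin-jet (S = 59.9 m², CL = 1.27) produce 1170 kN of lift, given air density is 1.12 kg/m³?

v = 166 m/s

L = ½ρv²S·CL ⇒ v = √(2L/(ρ·S·CL))
v = √(2 × 1.17×10^6 / (1.12 × 59.9 × 1.27)) = √27460 = 166 m/s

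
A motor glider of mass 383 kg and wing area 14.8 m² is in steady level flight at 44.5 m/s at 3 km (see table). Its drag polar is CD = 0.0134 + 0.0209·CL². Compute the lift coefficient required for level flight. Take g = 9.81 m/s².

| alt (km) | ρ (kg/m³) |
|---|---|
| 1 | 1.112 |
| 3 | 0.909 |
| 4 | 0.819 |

CL = 0.282

At 3 km, from the table: ρ = 0.909 kg/m³.
Weight W = mg = 383 × 9.81 = 3757.2 N; in level flight L = W.
q = ½ρv² = ½ × 0.909 × 44.5² = 900 Pa.
CL = W/(q·S) = 3757.2 / (900 × 14.8) = 0.2821.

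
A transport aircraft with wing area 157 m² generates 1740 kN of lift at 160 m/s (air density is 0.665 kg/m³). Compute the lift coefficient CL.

CL = 1.3

From L = ½ρv²S·CL, rearranging gives CL = 2L/(ρv²S).
CL = 2 × 1.74×10^6 / (0.665 × 160² × 157) = 1.3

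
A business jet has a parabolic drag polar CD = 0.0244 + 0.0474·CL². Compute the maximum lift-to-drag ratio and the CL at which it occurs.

(L/D)max = 14.7, at CL = 0.717

For CD = CD0 + K·CL², (L/D)max occurs at CL* = √(CD0/K) and equals 1/(2√(K·CD0)).
(L/D)max = 1/(2√(0.0474 × 0.0244)) = 1/(2 × 0.03401) = 14.7
CL* = √(0.0244/0.0474) = 0.717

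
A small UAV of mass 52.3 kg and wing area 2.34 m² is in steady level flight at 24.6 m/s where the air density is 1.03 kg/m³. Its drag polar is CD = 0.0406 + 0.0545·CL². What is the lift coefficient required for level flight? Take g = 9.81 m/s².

In steady level flight, lift balances weight: W = mg = 52.3 × 9.81 = 513.06 N.
q = ½ρv² = ½ × 1.03 × 24.6² = 311.7 Pa.
CL = W/(q·S) = 513.06 / (311.7 × 2.34) = 0.7035.

CL = 0.704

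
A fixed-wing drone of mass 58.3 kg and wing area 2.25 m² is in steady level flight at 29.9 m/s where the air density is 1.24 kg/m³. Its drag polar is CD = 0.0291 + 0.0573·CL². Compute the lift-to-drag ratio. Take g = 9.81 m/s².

In steady level flight, lift balances weight: W = mg = 58.3 × 9.81 = 571.92 N.
q = ½ρv² = ½ × 1.24 × 29.9² = 554.3 Pa.
CL = 2W/(ρv²S) = 2×571.92/(1.24×29.9²×2.25) = 0.4586.
CD = 0.0291 + 0.0573 × 0.4586² = 0.04115.
L/D = CL/CD = 0.4586 / 0.04115 = 11.1

L/D = 11.1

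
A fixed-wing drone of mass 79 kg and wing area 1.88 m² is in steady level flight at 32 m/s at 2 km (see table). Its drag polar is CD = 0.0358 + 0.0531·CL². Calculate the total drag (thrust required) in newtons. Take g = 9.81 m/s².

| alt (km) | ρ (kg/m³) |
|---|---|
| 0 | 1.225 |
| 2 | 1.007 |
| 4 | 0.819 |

At 2 km, from the table: ρ = 1.007 kg/m³.
Level flight ⇒ L = W = m·g = 79 × 9.81 = 774.99 N.
q = ½ρv² = ½ × 1.007 × 32² = 515.6 Pa.
CL = 2W/(ρv²S) = 2×774.99/(1.007×32²×1.88) = 0.7995.
CD = 0.0358 + 0.0531 × 0.7995² = 0.06974.
D = q·S·CD = 515.6 × 1.88 × 0.06974 = 67.6 N

D = 67.6 N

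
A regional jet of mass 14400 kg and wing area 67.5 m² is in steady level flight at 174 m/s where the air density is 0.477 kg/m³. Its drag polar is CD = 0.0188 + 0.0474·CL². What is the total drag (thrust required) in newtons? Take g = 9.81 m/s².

D = 11100 N

In steady level flight, lift balances weight: W = mg = 14400 × 9.81 = 1.4126×10^5 N.
q = ½ρv² = ½ × 0.477 × 174² = 7221 Pa.
Required CL = L/(qS) = 1.4126×10^5/(7221·67.5) = 0.2898.
CD = 0.0188 + 0.0474 × 0.2898² = 0.02278.
D = q·S·CD = 7221 × 67.5 × 0.02278 = 11100 N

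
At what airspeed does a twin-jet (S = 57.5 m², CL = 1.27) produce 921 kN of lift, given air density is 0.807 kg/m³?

L = ½ρv²S·CL ⇒ v = √(2L/(ρ·S·CL))
v = √(2 × 9.21×10^5 / (0.807 × 57.5 × 1.27)) = √31260 = 177 m/s

v = 177 m/s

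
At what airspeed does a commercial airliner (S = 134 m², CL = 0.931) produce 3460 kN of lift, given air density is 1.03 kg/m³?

L = ½ρv²S·CL ⇒ v = √(2L/(ρ·S·CL))
v = √(2 × 3.46×10^6 / (1.03 × 134 × 0.931)) = √53850 = 232 m/s

v = 232 m/s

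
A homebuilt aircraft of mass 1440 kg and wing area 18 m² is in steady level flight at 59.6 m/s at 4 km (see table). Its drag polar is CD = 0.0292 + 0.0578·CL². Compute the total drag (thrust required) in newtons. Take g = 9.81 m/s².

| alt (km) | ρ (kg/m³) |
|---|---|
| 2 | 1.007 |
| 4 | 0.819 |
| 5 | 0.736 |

At 4 km, from the table: ρ = 0.819 kg/m³.
Weight W = mg = 1440 × 9.81 = 14126 N; in level flight L = W.
q = ½ρv² = ½ × 0.819 × 59.6² = 1455 Pa.
Required CL = L/(qS) = 14126/(1455·18) = 0.5395.
CD = 0.0292 + 0.0578 × 0.5395² = 0.04602.
D = q·S·CD = 1455 × 18 × 0.04602 = 1205 N

D = 1210 N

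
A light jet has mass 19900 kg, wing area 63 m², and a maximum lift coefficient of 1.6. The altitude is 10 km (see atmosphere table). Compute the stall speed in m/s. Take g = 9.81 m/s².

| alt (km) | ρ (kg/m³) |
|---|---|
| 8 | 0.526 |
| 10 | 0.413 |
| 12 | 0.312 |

V_stall = 96.8 m/s

At 10 km, from the table: ρ = 0.413 kg/m³.
At stall, lift equals weight: L = W = m·g = 19900 × 9.81 = 1.952×10^5 N.
V_stall = √(2W/(ρ·S·CL,max)) = √(2 × 1.952×10^5 / (0.413 × 63 × 1.6))
V_stall = √9379 = 96.8 m/s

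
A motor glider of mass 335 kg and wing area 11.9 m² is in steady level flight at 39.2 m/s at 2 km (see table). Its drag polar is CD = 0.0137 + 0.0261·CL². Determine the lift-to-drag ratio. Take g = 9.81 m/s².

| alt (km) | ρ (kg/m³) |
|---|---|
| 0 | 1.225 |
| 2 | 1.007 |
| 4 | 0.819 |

At 2 km, from the table: ρ = 1.007 kg/m³.
Weight W = mg = 335 × 9.81 = 3286.4 N; in level flight L = W.
Dynamic pressure q = 0.5 × 1.007 × 39.2² = 773.7 Pa.
CL = 2W/(ρv²S) = 2×3286.4/(1.007×39.2²×11.9) = 0.3569.
CD = 0.0137 + 0.0261 × 0.3569² = 0.01703.
L/D = CL/CD = 0.3569 / 0.01703 = 21

L/D = 21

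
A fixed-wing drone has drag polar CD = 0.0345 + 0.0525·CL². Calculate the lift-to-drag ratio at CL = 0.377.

L/D = 8.98

CD = 0.0345 + 0.0525 × 0.377² = 0.04196
L/D = CL/CD = 0.377 / 0.04196 = 8.98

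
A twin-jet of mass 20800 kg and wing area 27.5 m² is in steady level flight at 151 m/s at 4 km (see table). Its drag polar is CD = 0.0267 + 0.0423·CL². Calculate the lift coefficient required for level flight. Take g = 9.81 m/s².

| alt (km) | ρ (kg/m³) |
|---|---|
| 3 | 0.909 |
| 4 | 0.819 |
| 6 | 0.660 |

CL = 0.795

At 4 km, from the table: ρ = 0.819 kg/m³.
Level flight ⇒ L = W = m·g = 20800 × 9.81 = 2.0405×10^5 N.
Dynamic pressure q = 0.5 × 0.819 × 151² = 9337 Pa.
CL = 2W/(ρv²S) = 2×2.0405×10^5/(0.819×151²×27.5) = 0.7947.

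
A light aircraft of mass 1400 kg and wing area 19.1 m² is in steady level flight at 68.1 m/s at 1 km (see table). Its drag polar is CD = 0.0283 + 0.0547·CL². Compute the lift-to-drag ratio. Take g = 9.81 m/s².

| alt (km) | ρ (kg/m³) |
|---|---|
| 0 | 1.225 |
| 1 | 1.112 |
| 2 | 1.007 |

At 1 km, from the table: ρ = 1.112 kg/m³.
In steady level flight, lift balances weight: W = mg = 1400 × 9.81 = 13734 N.
q = ½ρv² = ½ × 1.112 × 68.1² = 2579 Pa.
CL = 2W/(ρv²S) = 2×13734/(1.112×68.1²×19.1) = 0.2789.
CD = 0.0283 + 0.0547 × 0.2789² = 0.03255.
L/D = CL/CD = 0.2789 / 0.03255 = 8.57

L/D = 8.57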